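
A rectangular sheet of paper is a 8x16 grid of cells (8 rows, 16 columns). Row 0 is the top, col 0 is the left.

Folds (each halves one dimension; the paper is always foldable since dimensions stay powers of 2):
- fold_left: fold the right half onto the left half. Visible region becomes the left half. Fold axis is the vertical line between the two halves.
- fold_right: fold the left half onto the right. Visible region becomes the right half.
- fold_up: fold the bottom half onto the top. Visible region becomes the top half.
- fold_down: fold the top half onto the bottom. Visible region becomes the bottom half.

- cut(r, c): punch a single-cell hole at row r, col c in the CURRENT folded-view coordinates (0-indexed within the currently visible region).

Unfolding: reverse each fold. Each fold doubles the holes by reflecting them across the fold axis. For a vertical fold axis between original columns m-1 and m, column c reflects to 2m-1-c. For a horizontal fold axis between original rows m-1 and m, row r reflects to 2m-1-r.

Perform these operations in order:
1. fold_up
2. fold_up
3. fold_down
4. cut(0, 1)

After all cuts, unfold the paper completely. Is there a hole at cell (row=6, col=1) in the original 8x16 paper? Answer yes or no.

Op 1 fold_up: fold axis h@4; visible region now rows[0,4) x cols[0,16) = 4x16
Op 2 fold_up: fold axis h@2; visible region now rows[0,2) x cols[0,16) = 2x16
Op 3 fold_down: fold axis h@1; visible region now rows[1,2) x cols[0,16) = 1x16
Op 4 cut(0, 1): punch at orig (1,1); cuts so far [(1, 1)]; region rows[1,2) x cols[0,16) = 1x16
Unfold 1 (reflect across h@1): 2 holes -> [(0, 1), (1, 1)]
Unfold 2 (reflect across h@2): 4 holes -> [(0, 1), (1, 1), (2, 1), (3, 1)]
Unfold 3 (reflect across h@4): 8 holes -> [(0, 1), (1, 1), (2, 1), (3, 1), (4, 1), (5, 1), (6, 1), (7, 1)]
Holes: [(0, 1), (1, 1), (2, 1), (3, 1), (4, 1), (5, 1), (6, 1), (7, 1)]

Answer: yes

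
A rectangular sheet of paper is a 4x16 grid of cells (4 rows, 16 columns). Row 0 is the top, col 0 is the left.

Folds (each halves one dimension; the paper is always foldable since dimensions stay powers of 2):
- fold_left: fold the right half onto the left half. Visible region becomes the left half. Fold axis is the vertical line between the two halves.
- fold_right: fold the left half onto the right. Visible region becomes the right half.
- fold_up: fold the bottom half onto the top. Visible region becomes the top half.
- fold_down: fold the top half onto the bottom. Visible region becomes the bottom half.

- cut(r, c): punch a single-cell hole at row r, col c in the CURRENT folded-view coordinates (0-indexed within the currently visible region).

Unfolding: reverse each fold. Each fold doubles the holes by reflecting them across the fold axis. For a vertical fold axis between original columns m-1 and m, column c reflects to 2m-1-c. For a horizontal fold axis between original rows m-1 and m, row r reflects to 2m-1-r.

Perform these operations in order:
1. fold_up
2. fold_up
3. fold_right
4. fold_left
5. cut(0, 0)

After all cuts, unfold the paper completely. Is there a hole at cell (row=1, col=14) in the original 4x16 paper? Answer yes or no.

Answer: no

Derivation:
Op 1 fold_up: fold axis h@2; visible region now rows[0,2) x cols[0,16) = 2x16
Op 2 fold_up: fold axis h@1; visible region now rows[0,1) x cols[0,16) = 1x16
Op 3 fold_right: fold axis v@8; visible region now rows[0,1) x cols[8,16) = 1x8
Op 4 fold_left: fold axis v@12; visible region now rows[0,1) x cols[8,12) = 1x4
Op 5 cut(0, 0): punch at orig (0,8); cuts so far [(0, 8)]; region rows[0,1) x cols[8,12) = 1x4
Unfold 1 (reflect across v@12): 2 holes -> [(0, 8), (0, 15)]
Unfold 2 (reflect across v@8): 4 holes -> [(0, 0), (0, 7), (0, 8), (0, 15)]
Unfold 3 (reflect across h@1): 8 holes -> [(0, 0), (0, 7), (0, 8), (0, 15), (1, 0), (1, 7), (1, 8), (1, 15)]
Unfold 4 (reflect across h@2): 16 holes -> [(0, 0), (0, 7), (0, 8), (0, 15), (1, 0), (1, 7), (1, 8), (1, 15), (2, 0), (2, 7), (2, 8), (2, 15), (3, 0), (3, 7), (3, 8), (3, 15)]
Holes: [(0, 0), (0, 7), (0, 8), (0, 15), (1, 0), (1, 7), (1, 8), (1, 15), (2, 0), (2, 7), (2, 8), (2, 15), (3, 0), (3, 7), (3, 8), (3, 15)]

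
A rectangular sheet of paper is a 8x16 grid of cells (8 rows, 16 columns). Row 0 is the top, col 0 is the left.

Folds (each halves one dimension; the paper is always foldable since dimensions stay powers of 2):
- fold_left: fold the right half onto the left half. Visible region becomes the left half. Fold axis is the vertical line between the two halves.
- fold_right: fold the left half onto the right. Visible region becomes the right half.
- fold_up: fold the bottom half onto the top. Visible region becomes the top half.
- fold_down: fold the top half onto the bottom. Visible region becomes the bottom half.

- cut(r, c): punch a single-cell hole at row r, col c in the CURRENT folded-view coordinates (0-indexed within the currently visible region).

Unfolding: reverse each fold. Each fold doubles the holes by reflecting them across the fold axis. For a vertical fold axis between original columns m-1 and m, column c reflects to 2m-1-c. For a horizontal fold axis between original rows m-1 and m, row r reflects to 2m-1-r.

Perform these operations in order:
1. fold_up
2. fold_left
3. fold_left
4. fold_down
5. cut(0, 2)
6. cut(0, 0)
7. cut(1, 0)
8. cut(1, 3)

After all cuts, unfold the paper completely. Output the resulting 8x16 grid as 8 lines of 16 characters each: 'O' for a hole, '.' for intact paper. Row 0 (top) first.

Op 1 fold_up: fold axis h@4; visible region now rows[0,4) x cols[0,16) = 4x16
Op 2 fold_left: fold axis v@8; visible region now rows[0,4) x cols[0,8) = 4x8
Op 3 fold_left: fold axis v@4; visible region now rows[0,4) x cols[0,4) = 4x4
Op 4 fold_down: fold axis h@2; visible region now rows[2,4) x cols[0,4) = 2x4
Op 5 cut(0, 2): punch at orig (2,2); cuts so far [(2, 2)]; region rows[2,4) x cols[0,4) = 2x4
Op 6 cut(0, 0): punch at orig (2,0); cuts so far [(2, 0), (2, 2)]; region rows[2,4) x cols[0,4) = 2x4
Op 7 cut(1, 0): punch at orig (3,0); cuts so far [(2, 0), (2, 2), (3, 0)]; region rows[2,4) x cols[0,4) = 2x4
Op 8 cut(1, 3): punch at orig (3,3); cuts so far [(2, 0), (2, 2), (3, 0), (3, 3)]; region rows[2,4) x cols[0,4) = 2x4
Unfold 1 (reflect across h@2): 8 holes -> [(0, 0), (0, 3), (1, 0), (1, 2), (2, 0), (2, 2), (3, 0), (3, 3)]
Unfold 2 (reflect across v@4): 16 holes -> [(0, 0), (0, 3), (0, 4), (0, 7), (1, 0), (1, 2), (1, 5), (1, 7), (2, 0), (2, 2), (2, 5), (2, 7), (3, 0), (3, 3), (3, 4), (3, 7)]
Unfold 3 (reflect across v@8): 32 holes -> [(0, 0), (0, 3), (0, 4), (0, 7), (0, 8), (0, 11), (0, 12), (0, 15), (1, 0), (1, 2), (1, 5), (1, 7), (1, 8), (1, 10), (1, 13), (1, 15), (2, 0), (2, 2), (2, 5), (2, 7), (2, 8), (2, 10), (2, 13), (2, 15), (3, 0), (3, 3), (3, 4), (3, 7), (3, 8), (3, 11), (3, 12), (3, 15)]
Unfold 4 (reflect across h@4): 64 holes -> [(0, 0), (0, 3), (0, 4), (0, 7), (0, 8), (0, 11), (0, 12), (0, 15), (1, 0), (1, 2), (1, 5), (1, 7), (1, 8), (1, 10), (1, 13), (1, 15), (2, 0), (2, 2), (2, 5), (2, 7), (2, 8), (2, 10), (2, 13), (2, 15), (3, 0), (3, 3), (3, 4), (3, 7), (3, 8), (3, 11), (3, 12), (3, 15), (4, 0), (4, 3), (4, 4), (4, 7), (4, 8), (4, 11), (4, 12), (4, 15), (5, 0), (5, 2), (5, 5), (5, 7), (5, 8), (5, 10), (5, 13), (5, 15), (6, 0), (6, 2), (6, 5), (6, 7), (6, 8), (6, 10), (6, 13), (6, 15), (7, 0), (7, 3), (7, 4), (7, 7), (7, 8), (7, 11), (7, 12), (7, 15)]

Answer: O..OO..OO..OO..O
O.O..O.OO.O..O.O
O.O..O.OO.O..O.O
O..OO..OO..OO..O
O..OO..OO..OO..O
O.O..O.OO.O..O.O
O.O..O.OO.O..O.O
O..OO..OO..OO..O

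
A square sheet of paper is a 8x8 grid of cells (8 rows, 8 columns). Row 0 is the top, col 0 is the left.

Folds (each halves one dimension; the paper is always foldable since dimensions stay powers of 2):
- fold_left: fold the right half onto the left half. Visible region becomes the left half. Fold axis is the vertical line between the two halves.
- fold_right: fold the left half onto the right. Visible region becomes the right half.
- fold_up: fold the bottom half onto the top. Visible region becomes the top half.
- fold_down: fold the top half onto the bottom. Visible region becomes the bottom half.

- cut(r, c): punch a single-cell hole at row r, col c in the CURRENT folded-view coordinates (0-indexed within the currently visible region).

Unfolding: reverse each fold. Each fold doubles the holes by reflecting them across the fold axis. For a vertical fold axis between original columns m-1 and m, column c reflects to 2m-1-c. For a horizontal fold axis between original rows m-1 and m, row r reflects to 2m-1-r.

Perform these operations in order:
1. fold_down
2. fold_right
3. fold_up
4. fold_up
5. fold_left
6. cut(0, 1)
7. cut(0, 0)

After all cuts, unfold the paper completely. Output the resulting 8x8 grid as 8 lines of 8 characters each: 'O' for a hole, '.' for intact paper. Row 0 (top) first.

Answer: OOOOOOOO
OOOOOOOO
OOOOOOOO
OOOOOOOO
OOOOOOOO
OOOOOOOO
OOOOOOOO
OOOOOOOO

Derivation:
Op 1 fold_down: fold axis h@4; visible region now rows[4,8) x cols[0,8) = 4x8
Op 2 fold_right: fold axis v@4; visible region now rows[4,8) x cols[4,8) = 4x4
Op 3 fold_up: fold axis h@6; visible region now rows[4,6) x cols[4,8) = 2x4
Op 4 fold_up: fold axis h@5; visible region now rows[4,5) x cols[4,8) = 1x4
Op 5 fold_left: fold axis v@6; visible region now rows[4,5) x cols[4,6) = 1x2
Op 6 cut(0, 1): punch at orig (4,5); cuts so far [(4, 5)]; region rows[4,5) x cols[4,6) = 1x2
Op 7 cut(0, 0): punch at orig (4,4); cuts so far [(4, 4), (4, 5)]; region rows[4,5) x cols[4,6) = 1x2
Unfold 1 (reflect across v@6): 4 holes -> [(4, 4), (4, 5), (4, 6), (4, 7)]
Unfold 2 (reflect across h@5): 8 holes -> [(4, 4), (4, 5), (4, 6), (4, 7), (5, 4), (5, 5), (5, 6), (5, 7)]
Unfold 3 (reflect across h@6): 16 holes -> [(4, 4), (4, 5), (4, 6), (4, 7), (5, 4), (5, 5), (5, 6), (5, 7), (6, 4), (6, 5), (6, 6), (6, 7), (7, 4), (7, 5), (7, 6), (7, 7)]
Unfold 4 (reflect across v@4): 32 holes -> [(4, 0), (4, 1), (4, 2), (4, 3), (4, 4), (4, 5), (4, 6), (4, 7), (5, 0), (5, 1), (5, 2), (5, 3), (5, 4), (5, 5), (5, 6), (5, 7), (6, 0), (6, 1), (6, 2), (6, 3), (6, 4), (6, 5), (6, 6), (6, 7), (7, 0), (7, 1), (7, 2), (7, 3), (7, 4), (7, 5), (7, 6), (7, 7)]
Unfold 5 (reflect across h@4): 64 holes -> [(0, 0), (0, 1), (0, 2), (0, 3), (0, 4), (0, 5), (0, 6), (0, 7), (1, 0), (1, 1), (1, 2), (1, 3), (1, 4), (1, 5), (1, 6), (1, 7), (2, 0), (2, 1), (2, 2), (2, 3), (2, 4), (2, 5), (2, 6), (2, 7), (3, 0), (3, 1), (3, 2), (3, 3), (3, 4), (3, 5), (3, 6), (3, 7), (4, 0), (4, 1), (4, 2), (4, 3), (4, 4), (4, 5), (4, 6), (4, 7), (5, 0), (5, 1), (5, 2), (5, 3), (5, 4), (5, 5), (5, 6), (5, 7), (6, 0), (6, 1), (6, 2), (6, 3), (6, 4), (6, 5), (6, 6), (6, 7), (7, 0), (7, 1), (7, 2), (7, 3), (7, 4), (7, 5), (7, 6), (7, 7)]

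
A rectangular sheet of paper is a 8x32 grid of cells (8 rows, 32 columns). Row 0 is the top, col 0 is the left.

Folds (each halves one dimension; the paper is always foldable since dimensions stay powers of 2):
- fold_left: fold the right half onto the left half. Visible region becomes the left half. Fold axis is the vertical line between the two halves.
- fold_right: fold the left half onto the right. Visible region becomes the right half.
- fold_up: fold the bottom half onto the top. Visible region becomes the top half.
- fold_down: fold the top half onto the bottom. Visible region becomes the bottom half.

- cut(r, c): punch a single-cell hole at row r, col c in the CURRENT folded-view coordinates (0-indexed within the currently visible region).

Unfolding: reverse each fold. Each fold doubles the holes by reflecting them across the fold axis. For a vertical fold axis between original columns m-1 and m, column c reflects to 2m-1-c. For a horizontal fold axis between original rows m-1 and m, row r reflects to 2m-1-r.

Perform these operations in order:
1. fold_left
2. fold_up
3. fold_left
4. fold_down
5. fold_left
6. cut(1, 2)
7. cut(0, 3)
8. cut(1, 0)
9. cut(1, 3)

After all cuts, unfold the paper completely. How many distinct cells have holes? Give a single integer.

Op 1 fold_left: fold axis v@16; visible region now rows[0,8) x cols[0,16) = 8x16
Op 2 fold_up: fold axis h@4; visible region now rows[0,4) x cols[0,16) = 4x16
Op 3 fold_left: fold axis v@8; visible region now rows[0,4) x cols[0,8) = 4x8
Op 4 fold_down: fold axis h@2; visible region now rows[2,4) x cols[0,8) = 2x8
Op 5 fold_left: fold axis v@4; visible region now rows[2,4) x cols[0,4) = 2x4
Op 6 cut(1, 2): punch at orig (3,2); cuts so far [(3, 2)]; region rows[2,4) x cols[0,4) = 2x4
Op 7 cut(0, 3): punch at orig (2,3); cuts so far [(2, 3), (3, 2)]; region rows[2,4) x cols[0,4) = 2x4
Op 8 cut(1, 0): punch at orig (3,0); cuts so far [(2, 3), (3, 0), (3, 2)]; region rows[2,4) x cols[0,4) = 2x4
Op 9 cut(1, 3): punch at orig (3,3); cuts so far [(2, 3), (3, 0), (3, 2), (3, 3)]; region rows[2,4) x cols[0,4) = 2x4
Unfold 1 (reflect across v@4): 8 holes -> [(2, 3), (2, 4), (3, 0), (3, 2), (3, 3), (3, 4), (3, 5), (3, 7)]
Unfold 2 (reflect across h@2): 16 holes -> [(0, 0), (0, 2), (0, 3), (0, 4), (0, 5), (0, 7), (1, 3), (1, 4), (2, 3), (2, 4), (3, 0), (3, 2), (3, 3), (3, 4), (3, 5), (3, 7)]
Unfold 3 (reflect across v@8): 32 holes -> [(0, 0), (0, 2), (0, 3), (0, 4), (0, 5), (0, 7), (0, 8), (0, 10), (0, 11), (0, 12), (0, 13), (0, 15), (1, 3), (1, 4), (1, 11), (1, 12), (2, 3), (2, 4), (2, 11), (2, 12), (3, 0), (3, 2), (3, 3), (3, 4), (3, 5), (3, 7), (3, 8), (3, 10), (3, 11), (3, 12), (3, 13), (3, 15)]
Unfold 4 (reflect across h@4): 64 holes -> [(0, 0), (0, 2), (0, 3), (0, 4), (0, 5), (0, 7), (0, 8), (0, 10), (0, 11), (0, 12), (0, 13), (0, 15), (1, 3), (1, 4), (1, 11), (1, 12), (2, 3), (2, 4), (2, 11), (2, 12), (3, 0), (3, 2), (3, 3), (3, 4), (3, 5), (3, 7), (3, 8), (3, 10), (3, 11), (3, 12), (3, 13), (3, 15), (4, 0), (4, 2), (4, 3), (4, 4), (4, 5), (4, 7), (4, 8), (4, 10), (4, 11), (4, 12), (4, 13), (4, 15), (5, 3), (5, 4), (5, 11), (5, 12), (6, 3), (6, 4), (6, 11), (6, 12), (7, 0), (7, 2), (7, 3), (7, 4), (7, 5), (7, 7), (7, 8), (7, 10), (7, 11), (7, 12), (7, 13), (7, 15)]
Unfold 5 (reflect across v@16): 128 holes -> [(0, 0), (0, 2), (0, 3), (0, 4), (0, 5), (0, 7), (0, 8), (0, 10), (0, 11), (0, 12), (0, 13), (0, 15), (0, 16), (0, 18), (0, 19), (0, 20), (0, 21), (0, 23), (0, 24), (0, 26), (0, 27), (0, 28), (0, 29), (0, 31), (1, 3), (1, 4), (1, 11), (1, 12), (1, 19), (1, 20), (1, 27), (1, 28), (2, 3), (2, 4), (2, 11), (2, 12), (2, 19), (2, 20), (2, 27), (2, 28), (3, 0), (3, 2), (3, 3), (3, 4), (3, 5), (3, 7), (3, 8), (3, 10), (3, 11), (3, 12), (3, 13), (3, 15), (3, 16), (3, 18), (3, 19), (3, 20), (3, 21), (3, 23), (3, 24), (3, 26), (3, 27), (3, 28), (3, 29), (3, 31), (4, 0), (4, 2), (4, 3), (4, 4), (4, 5), (4, 7), (4, 8), (4, 10), (4, 11), (4, 12), (4, 13), (4, 15), (4, 16), (4, 18), (4, 19), (4, 20), (4, 21), (4, 23), (4, 24), (4, 26), (4, 27), (4, 28), (4, 29), (4, 31), (5, 3), (5, 4), (5, 11), (5, 12), (5, 19), (5, 20), (5, 27), (5, 28), (6, 3), (6, 4), (6, 11), (6, 12), (6, 19), (6, 20), (6, 27), (6, 28), (7, 0), (7, 2), (7, 3), (7, 4), (7, 5), (7, 7), (7, 8), (7, 10), (7, 11), (7, 12), (7, 13), (7, 15), (7, 16), (7, 18), (7, 19), (7, 20), (7, 21), (7, 23), (7, 24), (7, 26), (7, 27), (7, 28), (7, 29), (7, 31)]

Answer: 128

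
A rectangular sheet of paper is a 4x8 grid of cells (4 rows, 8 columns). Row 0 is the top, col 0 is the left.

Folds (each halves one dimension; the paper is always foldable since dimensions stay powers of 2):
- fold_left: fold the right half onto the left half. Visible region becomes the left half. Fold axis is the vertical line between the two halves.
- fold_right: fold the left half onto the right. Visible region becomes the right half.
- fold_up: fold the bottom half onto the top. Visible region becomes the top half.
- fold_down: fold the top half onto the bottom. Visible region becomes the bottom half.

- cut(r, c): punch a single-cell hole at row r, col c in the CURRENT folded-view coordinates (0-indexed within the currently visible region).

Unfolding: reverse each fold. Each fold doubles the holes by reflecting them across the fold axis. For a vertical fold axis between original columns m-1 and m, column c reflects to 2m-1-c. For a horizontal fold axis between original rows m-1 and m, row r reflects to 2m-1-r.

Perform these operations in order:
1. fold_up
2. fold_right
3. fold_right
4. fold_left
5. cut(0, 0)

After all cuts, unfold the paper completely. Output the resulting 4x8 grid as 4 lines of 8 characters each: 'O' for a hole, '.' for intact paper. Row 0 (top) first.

Answer: OOOOOOOO
........
........
OOOOOOOO

Derivation:
Op 1 fold_up: fold axis h@2; visible region now rows[0,2) x cols[0,8) = 2x8
Op 2 fold_right: fold axis v@4; visible region now rows[0,2) x cols[4,8) = 2x4
Op 3 fold_right: fold axis v@6; visible region now rows[0,2) x cols[6,8) = 2x2
Op 4 fold_left: fold axis v@7; visible region now rows[0,2) x cols[6,7) = 2x1
Op 5 cut(0, 0): punch at orig (0,6); cuts so far [(0, 6)]; region rows[0,2) x cols[6,7) = 2x1
Unfold 1 (reflect across v@7): 2 holes -> [(0, 6), (0, 7)]
Unfold 2 (reflect across v@6): 4 holes -> [(0, 4), (0, 5), (0, 6), (0, 7)]
Unfold 3 (reflect across v@4): 8 holes -> [(0, 0), (0, 1), (0, 2), (0, 3), (0, 4), (0, 5), (0, 6), (0, 7)]
Unfold 4 (reflect across h@2): 16 holes -> [(0, 0), (0, 1), (0, 2), (0, 3), (0, 4), (0, 5), (0, 6), (0, 7), (3, 0), (3, 1), (3, 2), (3, 3), (3, 4), (3, 5), (3, 6), (3, 7)]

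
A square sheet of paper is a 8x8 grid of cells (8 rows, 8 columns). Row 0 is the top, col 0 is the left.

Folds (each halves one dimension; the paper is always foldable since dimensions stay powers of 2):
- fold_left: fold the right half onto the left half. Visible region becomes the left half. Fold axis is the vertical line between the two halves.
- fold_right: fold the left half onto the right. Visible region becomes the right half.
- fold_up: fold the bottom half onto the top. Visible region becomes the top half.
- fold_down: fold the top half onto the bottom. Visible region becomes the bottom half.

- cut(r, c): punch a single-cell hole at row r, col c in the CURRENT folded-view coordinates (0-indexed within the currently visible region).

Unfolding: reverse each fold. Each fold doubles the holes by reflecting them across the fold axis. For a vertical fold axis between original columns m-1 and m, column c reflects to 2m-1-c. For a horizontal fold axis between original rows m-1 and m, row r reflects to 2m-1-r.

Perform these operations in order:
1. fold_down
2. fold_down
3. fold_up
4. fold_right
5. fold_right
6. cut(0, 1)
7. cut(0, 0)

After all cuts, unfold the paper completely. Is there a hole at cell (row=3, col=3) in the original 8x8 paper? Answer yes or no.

Op 1 fold_down: fold axis h@4; visible region now rows[4,8) x cols[0,8) = 4x8
Op 2 fold_down: fold axis h@6; visible region now rows[6,8) x cols[0,8) = 2x8
Op 3 fold_up: fold axis h@7; visible region now rows[6,7) x cols[0,8) = 1x8
Op 4 fold_right: fold axis v@4; visible region now rows[6,7) x cols[4,8) = 1x4
Op 5 fold_right: fold axis v@6; visible region now rows[6,7) x cols[6,8) = 1x2
Op 6 cut(0, 1): punch at orig (6,7); cuts so far [(6, 7)]; region rows[6,7) x cols[6,8) = 1x2
Op 7 cut(0, 0): punch at orig (6,6); cuts so far [(6, 6), (6, 7)]; region rows[6,7) x cols[6,8) = 1x2
Unfold 1 (reflect across v@6): 4 holes -> [(6, 4), (6, 5), (6, 6), (6, 7)]
Unfold 2 (reflect across v@4): 8 holes -> [(6, 0), (6, 1), (6, 2), (6, 3), (6, 4), (6, 5), (6, 6), (6, 7)]
Unfold 3 (reflect across h@7): 16 holes -> [(6, 0), (6, 1), (6, 2), (6, 3), (6, 4), (6, 5), (6, 6), (6, 7), (7, 0), (7, 1), (7, 2), (7, 3), (7, 4), (7, 5), (7, 6), (7, 7)]
Unfold 4 (reflect across h@6): 32 holes -> [(4, 0), (4, 1), (4, 2), (4, 3), (4, 4), (4, 5), (4, 6), (4, 7), (5, 0), (5, 1), (5, 2), (5, 3), (5, 4), (5, 5), (5, 6), (5, 7), (6, 0), (6, 1), (6, 2), (6, 3), (6, 4), (6, 5), (6, 6), (6, 7), (7, 0), (7, 1), (7, 2), (7, 3), (7, 4), (7, 5), (7, 6), (7, 7)]
Unfold 5 (reflect across h@4): 64 holes -> [(0, 0), (0, 1), (0, 2), (0, 3), (0, 4), (0, 5), (0, 6), (0, 7), (1, 0), (1, 1), (1, 2), (1, 3), (1, 4), (1, 5), (1, 6), (1, 7), (2, 0), (2, 1), (2, 2), (2, 3), (2, 4), (2, 5), (2, 6), (2, 7), (3, 0), (3, 1), (3, 2), (3, 3), (3, 4), (3, 5), (3, 6), (3, 7), (4, 0), (4, 1), (4, 2), (4, 3), (4, 4), (4, 5), (4, 6), (4, 7), (5, 0), (5, 1), (5, 2), (5, 3), (5, 4), (5, 5), (5, 6), (5, 7), (6, 0), (6, 1), (6, 2), (6, 3), (6, 4), (6, 5), (6, 6), (6, 7), (7, 0), (7, 1), (7, 2), (7, 3), (7, 4), (7, 5), (7, 6), (7, 7)]
Holes: [(0, 0), (0, 1), (0, 2), (0, 3), (0, 4), (0, 5), (0, 6), (0, 7), (1, 0), (1, 1), (1, 2), (1, 3), (1, 4), (1, 5), (1, 6), (1, 7), (2, 0), (2, 1), (2, 2), (2, 3), (2, 4), (2, 5), (2, 6), (2, 7), (3, 0), (3, 1), (3, 2), (3, 3), (3, 4), (3, 5), (3, 6), (3, 7), (4, 0), (4, 1), (4, 2), (4, 3), (4, 4), (4, 5), (4, 6), (4, 7), (5, 0), (5, 1), (5, 2), (5, 3), (5, 4), (5, 5), (5, 6), (5, 7), (6, 0), (6, 1), (6, 2), (6, 3), (6, 4), (6, 5), (6, 6), (6, 7), (7, 0), (7, 1), (7, 2), (7, 3), (7, 4), (7, 5), (7, 6), (7, 7)]

Answer: yes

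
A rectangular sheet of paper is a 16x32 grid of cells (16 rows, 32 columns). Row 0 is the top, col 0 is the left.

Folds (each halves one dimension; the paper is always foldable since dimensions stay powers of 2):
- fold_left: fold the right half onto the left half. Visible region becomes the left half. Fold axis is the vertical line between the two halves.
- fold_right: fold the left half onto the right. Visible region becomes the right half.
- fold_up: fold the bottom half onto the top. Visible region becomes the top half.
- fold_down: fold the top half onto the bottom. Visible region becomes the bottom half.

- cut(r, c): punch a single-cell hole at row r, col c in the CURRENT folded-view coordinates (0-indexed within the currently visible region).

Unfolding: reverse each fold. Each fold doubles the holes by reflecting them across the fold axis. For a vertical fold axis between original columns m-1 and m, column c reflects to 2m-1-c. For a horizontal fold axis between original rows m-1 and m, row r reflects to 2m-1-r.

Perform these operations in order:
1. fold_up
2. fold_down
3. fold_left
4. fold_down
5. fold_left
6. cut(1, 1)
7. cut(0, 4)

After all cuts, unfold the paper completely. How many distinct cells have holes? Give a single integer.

Answer: 64

Derivation:
Op 1 fold_up: fold axis h@8; visible region now rows[0,8) x cols[0,32) = 8x32
Op 2 fold_down: fold axis h@4; visible region now rows[4,8) x cols[0,32) = 4x32
Op 3 fold_left: fold axis v@16; visible region now rows[4,8) x cols[0,16) = 4x16
Op 4 fold_down: fold axis h@6; visible region now rows[6,8) x cols[0,16) = 2x16
Op 5 fold_left: fold axis v@8; visible region now rows[6,8) x cols[0,8) = 2x8
Op 6 cut(1, 1): punch at orig (7,1); cuts so far [(7, 1)]; region rows[6,8) x cols[0,8) = 2x8
Op 7 cut(0, 4): punch at orig (6,4); cuts so far [(6, 4), (7, 1)]; region rows[6,8) x cols[0,8) = 2x8
Unfold 1 (reflect across v@8): 4 holes -> [(6, 4), (6, 11), (7, 1), (7, 14)]
Unfold 2 (reflect across h@6): 8 holes -> [(4, 1), (4, 14), (5, 4), (5, 11), (6, 4), (6, 11), (7, 1), (7, 14)]
Unfold 3 (reflect across v@16): 16 holes -> [(4, 1), (4, 14), (4, 17), (4, 30), (5, 4), (5, 11), (5, 20), (5, 27), (6, 4), (6, 11), (6, 20), (6, 27), (7, 1), (7, 14), (7, 17), (7, 30)]
Unfold 4 (reflect across h@4): 32 holes -> [(0, 1), (0, 14), (0, 17), (0, 30), (1, 4), (1, 11), (1, 20), (1, 27), (2, 4), (2, 11), (2, 20), (2, 27), (3, 1), (3, 14), (3, 17), (3, 30), (4, 1), (4, 14), (4, 17), (4, 30), (5, 4), (5, 11), (5, 20), (5, 27), (6, 4), (6, 11), (6, 20), (6, 27), (7, 1), (7, 14), (7, 17), (7, 30)]
Unfold 5 (reflect across h@8): 64 holes -> [(0, 1), (0, 14), (0, 17), (0, 30), (1, 4), (1, 11), (1, 20), (1, 27), (2, 4), (2, 11), (2, 20), (2, 27), (3, 1), (3, 14), (3, 17), (3, 30), (4, 1), (4, 14), (4, 17), (4, 30), (5, 4), (5, 11), (5, 20), (5, 27), (6, 4), (6, 11), (6, 20), (6, 27), (7, 1), (7, 14), (7, 17), (7, 30), (8, 1), (8, 14), (8, 17), (8, 30), (9, 4), (9, 11), (9, 20), (9, 27), (10, 4), (10, 11), (10, 20), (10, 27), (11, 1), (11, 14), (11, 17), (11, 30), (12, 1), (12, 14), (12, 17), (12, 30), (13, 4), (13, 11), (13, 20), (13, 27), (14, 4), (14, 11), (14, 20), (14, 27), (15, 1), (15, 14), (15, 17), (15, 30)]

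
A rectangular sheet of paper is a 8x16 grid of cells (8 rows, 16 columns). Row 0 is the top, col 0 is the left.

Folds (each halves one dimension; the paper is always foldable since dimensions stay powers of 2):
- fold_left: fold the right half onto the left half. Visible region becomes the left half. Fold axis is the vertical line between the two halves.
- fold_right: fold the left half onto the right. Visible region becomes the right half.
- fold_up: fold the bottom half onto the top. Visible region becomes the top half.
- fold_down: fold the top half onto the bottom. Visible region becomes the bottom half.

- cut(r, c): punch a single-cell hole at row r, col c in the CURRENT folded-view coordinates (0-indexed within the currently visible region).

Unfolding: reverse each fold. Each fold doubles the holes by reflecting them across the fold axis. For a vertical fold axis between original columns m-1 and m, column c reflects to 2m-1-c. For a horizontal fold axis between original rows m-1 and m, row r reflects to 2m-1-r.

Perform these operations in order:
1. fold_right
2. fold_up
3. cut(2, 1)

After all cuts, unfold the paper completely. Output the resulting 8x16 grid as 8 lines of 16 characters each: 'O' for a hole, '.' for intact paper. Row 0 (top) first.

Op 1 fold_right: fold axis v@8; visible region now rows[0,8) x cols[8,16) = 8x8
Op 2 fold_up: fold axis h@4; visible region now rows[0,4) x cols[8,16) = 4x8
Op 3 cut(2, 1): punch at orig (2,9); cuts so far [(2, 9)]; region rows[0,4) x cols[8,16) = 4x8
Unfold 1 (reflect across h@4): 2 holes -> [(2, 9), (5, 9)]
Unfold 2 (reflect across v@8): 4 holes -> [(2, 6), (2, 9), (5, 6), (5, 9)]

Answer: ................
................
......O..O......
................
................
......O..O......
................
................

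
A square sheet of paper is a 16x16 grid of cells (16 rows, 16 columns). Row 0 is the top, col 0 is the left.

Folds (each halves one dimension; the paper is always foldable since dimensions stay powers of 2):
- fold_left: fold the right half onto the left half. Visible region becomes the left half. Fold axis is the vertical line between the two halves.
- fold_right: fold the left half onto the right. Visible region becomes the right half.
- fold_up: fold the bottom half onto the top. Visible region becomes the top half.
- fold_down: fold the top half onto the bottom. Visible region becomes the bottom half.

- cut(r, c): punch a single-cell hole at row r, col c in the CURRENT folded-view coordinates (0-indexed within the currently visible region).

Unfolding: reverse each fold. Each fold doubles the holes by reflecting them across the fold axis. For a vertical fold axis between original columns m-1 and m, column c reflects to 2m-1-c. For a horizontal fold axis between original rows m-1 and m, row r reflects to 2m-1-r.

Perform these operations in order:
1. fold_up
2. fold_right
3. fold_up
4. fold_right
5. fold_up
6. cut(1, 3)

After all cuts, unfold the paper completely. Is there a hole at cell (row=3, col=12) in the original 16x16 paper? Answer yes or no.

Op 1 fold_up: fold axis h@8; visible region now rows[0,8) x cols[0,16) = 8x16
Op 2 fold_right: fold axis v@8; visible region now rows[0,8) x cols[8,16) = 8x8
Op 3 fold_up: fold axis h@4; visible region now rows[0,4) x cols[8,16) = 4x8
Op 4 fold_right: fold axis v@12; visible region now rows[0,4) x cols[12,16) = 4x4
Op 5 fold_up: fold axis h@2; visible region now rows[0,2) x cols[12,16) = 2x4
Op 6 cut(1, 3): punch at orig (1,15); cuts so far [(1, 15)]; region rows[0,2) x cols[12,16) = 2x4
Unfold 1 (reflect across h@2): 2 holes -> [(1, 15), (2, 15)]
Unfold 2 (reflect across v@12): 4 holes -> [(1, 8), (1, 15), (2, 8), (2, 15)]
Unfold 3 (reflect across h@4): 8 holes -> [(1, 8), (1, 15), (2, 8), (2, 15), (5, 8), (5, 15), (6, 8), (6, 15)]
Unfold 4 (reflect across v@8): 16 holes -> [(1, 0), (1, 7), (1, 8), (1, 15), (2, 0), (2, 7), (2, 8), (2, 15), (5, 0), (5, 7), (5, 8), (5, 15), (6, 0), (6, 7), (6, 8), (6, 15)]
Unfold 5 (reflect across h@8): 32 holes -> [(1, 0), (1, 7), (1, 8), (1, 15), (2, 0), (2, 7), (2, 8), (2, 15), (5, 0), (5, 7), (5, 8), (5, 15), (6, 0), (6, 7), (6, 8), (6, 15), (9, 0), (9, 7), (9, 8), (9, 15), (10, 0), (10, 7), (10, 8), (10, 15), (13, 0), (13, 7), (13, 8), (13, 15), (14, 0), (14, 7), (14, 8), (14, 15)]
Holes: [(1, 0), (1, 7), (1, 8), (1, 15), (2, 0), (2, 7), (2, 8), (2, 15), (5, 0), (5, 7), (5, 8), (5, 15), (6, 0), (6, 7), (6, 8), (6, 15), (9, 0), (9, 7), (9, 8), (9, 15), (10, 0), (10, 7), (10, 8), (10, 15), (13, 0), (13, 7), (13, 8), (13, 15), (14, 0), (14, 7), (14, 8), (14, 15)]

Answer: no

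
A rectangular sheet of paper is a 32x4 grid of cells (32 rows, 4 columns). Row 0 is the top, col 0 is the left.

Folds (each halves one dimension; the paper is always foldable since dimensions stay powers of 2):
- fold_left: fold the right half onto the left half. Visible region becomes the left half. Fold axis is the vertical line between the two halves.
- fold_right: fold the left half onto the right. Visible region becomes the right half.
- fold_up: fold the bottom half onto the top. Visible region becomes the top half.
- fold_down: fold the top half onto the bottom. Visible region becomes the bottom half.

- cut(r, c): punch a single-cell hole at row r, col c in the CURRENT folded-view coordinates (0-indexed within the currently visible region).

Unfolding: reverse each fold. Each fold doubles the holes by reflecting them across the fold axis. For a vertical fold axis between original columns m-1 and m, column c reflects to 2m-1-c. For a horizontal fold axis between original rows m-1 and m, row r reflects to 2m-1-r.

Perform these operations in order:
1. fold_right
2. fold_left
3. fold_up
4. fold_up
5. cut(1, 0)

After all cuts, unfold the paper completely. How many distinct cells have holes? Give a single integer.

Answer: 16

Derivation:
Op 1 fold_right: fold axis v@2; visible region now rows[0,32) x cols[2,4) = 32x2
Op 2 fold_left: fold axis v@3; visible region now rows[0,32) x cols[2,3) = 32x1
Op 3 fold_up: fold axis h@16; visible region now rows[0,16) x cols[2,3) = 16x1
Op 4 fold_up: fold axis h@8; visible region now rows[0,8) x cols[2,3) = 8x1
Op 5 cut(1, 0): punch at orig (1,2); cuts so far [(1, 2)]; region rows[0,8) x cols[2,3) = 8x1
Unfold 1 (reflect across h@8): 2 holes -> [(1, 2), (14, 2)]
Unfold 2 (reflect across h@16): 4 holes -> [(1, 2), (14, 2), (17, 2), (30, 2)]
Unfold 3 (reflect across v@3): 8 holes -> [(1, 2), (1, 3), (14, 2), (14, 3), (17, 2), (17, 3), (30, 2), (30, 3)]
Unfold 4 (reflect across v@2): 16 holes -> [(1, 0), (1, 1), (1, 2), (1, 3), (14, 0), (14, 1), (14, 2), (14, 3), (17, 0), (17, 1), (17, 2), (17, 3), (30, 0), (30, 1), (30, 2), (30, 3)]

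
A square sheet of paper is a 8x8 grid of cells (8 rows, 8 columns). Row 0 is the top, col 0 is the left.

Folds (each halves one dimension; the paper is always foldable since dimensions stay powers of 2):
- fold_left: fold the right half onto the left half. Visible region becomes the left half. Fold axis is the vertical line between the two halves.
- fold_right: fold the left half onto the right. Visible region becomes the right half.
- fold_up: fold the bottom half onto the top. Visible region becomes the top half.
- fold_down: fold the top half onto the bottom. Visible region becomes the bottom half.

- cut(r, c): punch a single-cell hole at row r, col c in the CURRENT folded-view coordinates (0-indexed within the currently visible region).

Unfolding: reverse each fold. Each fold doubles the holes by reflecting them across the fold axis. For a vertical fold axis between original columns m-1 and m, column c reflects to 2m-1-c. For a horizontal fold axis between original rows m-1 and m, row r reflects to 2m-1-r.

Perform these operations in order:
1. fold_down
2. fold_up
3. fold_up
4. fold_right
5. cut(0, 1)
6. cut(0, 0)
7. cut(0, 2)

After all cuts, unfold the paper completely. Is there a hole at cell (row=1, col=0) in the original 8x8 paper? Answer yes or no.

Answer: no

Derivation:
Op 1 fold_down: fold axis h@4; visible region now rows[4,8) x cols[0,8) = 4x8
Op 2 fold_up: fold axis h@6; visible region now rows[4,6) x cols[0,8) = 2x8
Op 3 fold_up: fold axis h@5; visible region now rows[4,5) x cols[0,8) = 1x8
Op 4 fold_right: fold axis v@4; visible region now rows[4,5) x cols[4,8) = 1x4
Op 5 cut(0, 1): punch at orig (4,5); cuts so far [(4, 5)]; region rows[4,5) x cols[4,8) = 1x4
Op 6 cut(0, 0): punch at orig (4,4); cuts so far [(4, 4), (4, 5)]; region rows[4,5) x cols[4,8) = 1x4
Op 7 cut(0, 2): punch at orig (4,6); cuts so far [(4, 4), (4, 5), (4, 6)]; region rows[4,5) x cols[4,8) = 1x4
Unfold 1 (reflect across v@4): 6 holes -> [(4, 1), (4, 2), (4, 3), (4, 4), (4, 5), (4, 6)]
Unfold 2 (reflect across h@5): 12 holes -> [(4, 1), (4, 2), (4, 3), (4, 4), (4, 5), (4, 6), (5, 1), (5, 2), (5, 3), (5, 4), (5, 5), (5, 6)]
Unfold 3 (reflect across h@6): 24 holes -> [(4, 1), (4, 2), (4, 3), (4, 4), (4, 5), (4, 6), (5, 1), (5, 2), (5, 3), (5, 4), (5, 5), (5, 6), (6, 1), (6, 2), (6, 3), (6, 4), (6, 5), (6, 6), (7, 1), (7, 2), (7, 3), (7, 4), (7, 5), (7, 6)]
Unfold 4 (reflect across h@4): 48 holes -> [(0, 1), (0, 2), (0, 3), (0, 4), (0, 5), (0, 6), (1, 1), (1, 2), (1, 3), (1, 4), (1, 5), (1, 6), (2, 1), (2, 2), (2, 3), (2, 4), (2, 5), (2, 6), (3, 1), (3, 2), (3, 3), (3, 4), (3, 5), (3, 6), (4, 1), (4, 2), (4, 3), (4, 4), (4, 5), (4, 6), (5, 1), (5, 2), (5, 3), (5, 4), (5, 5), (5, 6), (6, 1), (6, 2), (6, 3), (6, 4), (6, 5), (6, 6), (7, 1), (7, 2), (7, 3), (7, 4), (7, 5), (7, 6)]
Holes: [(0, 1), (0, 2), (0, 3), (0, 4), (0, 5), (0, 6), (1, 1), (1, 2), (1, 3), (1, 4), (1, 5), (1, 6), (2, 1), (2, 2), (2, 3), (2, 4), (2, 5), (2, 6), (3, 1), (3, 2), (3, 3), (3, 4), (3, 5), (3, 6), (4, 1), (4, 2), (4, 3), (4, 4), (4, 5), (4, 6), (5, 1), (5, 2), (5, 3), (5, 4), (5, 5), (5, 6), (6, 1), (6, 2), (6, 3), (6, 4), (6, 5), (6, 6), (7, 1), (7, 2), (7, 3), (7, 4), (7, 5), (7, 6)]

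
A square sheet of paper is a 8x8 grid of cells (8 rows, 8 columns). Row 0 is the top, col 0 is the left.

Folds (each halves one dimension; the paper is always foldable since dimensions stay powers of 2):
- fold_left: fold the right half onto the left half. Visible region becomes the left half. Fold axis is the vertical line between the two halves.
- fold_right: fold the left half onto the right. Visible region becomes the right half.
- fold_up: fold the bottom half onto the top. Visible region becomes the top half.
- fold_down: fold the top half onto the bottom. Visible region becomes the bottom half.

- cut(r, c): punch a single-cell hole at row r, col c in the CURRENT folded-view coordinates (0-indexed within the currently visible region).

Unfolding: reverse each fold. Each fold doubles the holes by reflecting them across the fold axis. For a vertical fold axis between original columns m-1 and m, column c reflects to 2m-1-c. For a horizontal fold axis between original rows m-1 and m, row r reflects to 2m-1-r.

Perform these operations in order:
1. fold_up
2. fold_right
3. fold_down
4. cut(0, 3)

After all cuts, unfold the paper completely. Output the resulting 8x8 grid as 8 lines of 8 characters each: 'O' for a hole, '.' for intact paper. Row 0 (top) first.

Op 1 fold_up: fold axis h@4; visible region now rows[0,4) x cols[0,8) = 4x8
Op 2 fold_right: fold axis v@4; visible region now rows[0,4) x cols[4,8) = 4x4
Op 3 fold_down: fold axis h@2; visible region now rows[2,4) x cols[4,8) = 2x4
Op 4 cut(0, 3): punch at orig (2,7); cuts so far [(2, 7)]; region rows[2,4) x cols[4,8) = 2x4
Unfold 1 (reflect across h@2): 2 holes -> [(1, 7), (2, 7)]
Unfold 2 (reflect across v@4): 4 holes -> [(1, 0), (1, 7), (2, 0), (2, 7)]
Unfold 3 (reflect across h@4): 8 holes -> [(1, 0), (1, 7), (2, 0), (2, 7), (5, 0), (5, 7), (6, 0), (6, 7)]

Answer: ........
O......O
O......O
........
........
O......O
O......O
........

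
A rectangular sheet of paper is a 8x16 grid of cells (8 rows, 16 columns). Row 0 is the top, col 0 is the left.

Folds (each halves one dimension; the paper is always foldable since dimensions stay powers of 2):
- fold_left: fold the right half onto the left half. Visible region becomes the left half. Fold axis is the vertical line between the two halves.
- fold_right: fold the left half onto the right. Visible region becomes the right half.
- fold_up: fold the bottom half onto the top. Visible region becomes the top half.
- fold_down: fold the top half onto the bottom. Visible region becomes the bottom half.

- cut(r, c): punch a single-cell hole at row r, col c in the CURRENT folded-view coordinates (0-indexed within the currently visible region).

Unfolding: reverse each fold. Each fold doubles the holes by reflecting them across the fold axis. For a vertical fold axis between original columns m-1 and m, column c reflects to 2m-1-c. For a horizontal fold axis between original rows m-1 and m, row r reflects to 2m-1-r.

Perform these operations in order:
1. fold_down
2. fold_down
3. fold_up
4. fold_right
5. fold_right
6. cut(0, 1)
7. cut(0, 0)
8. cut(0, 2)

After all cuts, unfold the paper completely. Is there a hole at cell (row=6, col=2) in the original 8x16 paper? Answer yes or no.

Answer: yes

Derivation:
Op 1 fold_down: fold axis h@4; visible region now rows[4,8) x cols[0,16) = 4x16
Op 2 fold_down: fold axis h@6; visible region now rows[6,8) x cols[0,16) = 2x16
Op 3 fold_up: fold axis h@7; visible region now rows[6,7) x cols[0,16) = 1x16
Op 4 fold_right: fold axis v@8; visible region now rows[6,7) x cols[8,16) = 1x8
Op 5 fold_right: fold axis v@12; visible region now rows[6,7) x cols[12,16) = 1x4
Op 6 cut(0, 1): punch at orig (6,13); cuts so far [(6, 13)]; region rows[6,7) x cols[12,16) = 1x4
Op 7 cut(0, 0): punch at orig (6,12); cuts so far [(6, 12), (6, 13)]; region rows[6,7) x cols[12,16) = 1x4
Op 8 cut(0, 2): punch at orig (6,14); cuts so far [(6, 12), (6, 13), (6, 14)]; region rows[6,7) x cols[12,16) = 1x4
Unfold 1 (reflect across v@12): 6 holes -> [(6, 9), (6, 10), (6, 11), (6, 12), (6, 13), (6, 14)]
Unfold 2 (reflect across v@8): 12 holes -> [(6, 1), (6, 2), (6, 3), (6, 4), (6, 5), (6, 6), (6, 9), (6, 10), (6, 11), (6, 12), (6, 13), (6, 14)]
Unfold 3 (reflect across h@7): 24 holes -> [(6, 1), (6, 2), (6, 3), (6, 4), (6, 5), (6, 6), (6, 9), (6, 10), (6, 11), (6, 12), (6, 13), (6, 14), (7, 1), (7, 2), (7, 3), (7, 4), (7, 5), (7, 6), (7, 9), (7, 10), (7, 11), (7, 12), (7, 13), (7, 14)]
Unfold 4 (reflect across h@6): 48 holes -> [(4, 1), (4, 2), (4, 3), (4, 4), (4, 5), (4, 6), (4, 9), (4, 10), (4, 11), (4, 12), (4, 13), (4, 14), (5, 1), (5, 2), (5, 3), (5, 4), (5, 5), (5, 6), (5, 9), (5, 10), (5, 11), (5, 12), (5, 13), (5, 14), (6, 1), (6, 2), (6, 3), (6, 4), (6, 5), (6, 6), (6, 9), (6, 10), (6, 11), (6, 12), (6, 13), (6, 14), (7, 1), (7, 2), (7, 3), (7, 4), (7, 5), (7, 6), (7, 9), (7, 10), (7, 11), (7, 12), (7, 13), (7, 14)]
Unfold 5 (reflect across h@4): 96 holes -> [(0, 1), (0, 2), (0, 3), (0, 4), (0, 5), (0, 6), (0, 9), (0, 10), (0, 11), (0, 12), (0, 13), (0, 14), (1, 1), (1, 2), (1, 3), (1, 4), (1, 5), (1, 6), (1, 9), (1, 10), (1, 11), (1, 12), (1, 13), (1, 14), (2, 1), (2, 2), (2, 3), (2, 4), (2, 5), (2, 6), (2, 9), (2, 10), (2, 11), (2, 12), (2, 13), (2, 14), (3, 1), (3, 2), (3, 3), (3, 4), (3, 5), (3, 6), (3, 9), (3, 10), (3, 11), (3, 12), (3, 13), (3, 14), (4, 1), (4, 2), (4, 3), (4, 4), (4, 5), (4, 6), (4, 9), (4, 10), (4, 11), (4, 12), (4, 13), (4, 14), (5, 1), (5, 2), (5, 3), (5, 4), (5, 5), (5, 6), (5, 9), (5, 10), (5, 11), (5, 12), (5, 13), (5, 14), (6, 1), (6, 2), (6, 3), (6, 4), (6, 5), (6, 6), (6, 9), (6, 10), (6, 11), (6, 12), (6, 13), (6, 14), (7, 1), (7, 2), (7, 3), (7, 4), (7, 5), (7, 6), (7, 9), (7, 10), (7, 11), (7, 12), (7, 13), (7, 14)]
Holes: [(0, 1), (0, 2), (0, 3), (0, 4), (0, 5), (0, 6), (0, 9), (0, 10), (0, 11), (0, 12), (0, 13), (0, 14), (1, 1), (1, 2), (1, 3), (1, 4), (1, 5), (1, 6), (1, 9), (1, 10), (1, 11), (1, 12), (1, 13), (1, 14), (2, 1), (2, 2), (2, 3), (2, 4), (2, 5), (2, 6), (2, 9), (2, 10), (2, 11), (2, 12), (2, 13), (2, 14), (3, 1), (3, 2), (3, 3), (3, 4), (3, 5), (3, 6), (3, 9), (3, 10), (3, 11), (3, 12), (3, 13), (3, 14), (4, 1), (4, 2), (4, 3), (4, 4), (4, 5), (4, 6), (4, 9), (4, 10), (4, 11), (4, 12), (4, 13), (4, 14), (5, 1), (5, 2), (5, 3), (5, 4), (5, 5), (5, 6), (5, 9), (5, 10), (5, 11), (5, 12), (5, 13), (5, 14), (6, 1), (6, 2), (6, 3), (6, 4), (6, 5), (6, 6), (6, 9), (6, 10), (6, 11), (6, 12), (6, 13), (6, 14), (7, 1), (7, 2), (7, 3), (7, 4), (7, 5), (7, 6), (7, 9), (7, 10), (7, 11), (7, 12), (7, 13), (7, 14)]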